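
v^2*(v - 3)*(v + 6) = v^4 + 3*v^3 - 18*v^2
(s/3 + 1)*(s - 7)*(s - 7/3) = s^3/3 - 19*s^2/9 - 35*s/9 + 49/3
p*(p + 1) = p^2 + p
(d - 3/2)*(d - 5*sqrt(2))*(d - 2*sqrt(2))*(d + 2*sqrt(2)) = d^4 - 5*sqrt(2)*d^3 - 3*d^3/2 - 8*d^2 + 15*sqrt(2)*d^2/2 + 12*d + 40*sqrt(2)*d - 60*sqrt(2)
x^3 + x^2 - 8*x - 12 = (x - 3)*(x + 2)^2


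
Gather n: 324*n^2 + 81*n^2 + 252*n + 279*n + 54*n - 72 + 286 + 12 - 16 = 405*n^2 + 585*n + 210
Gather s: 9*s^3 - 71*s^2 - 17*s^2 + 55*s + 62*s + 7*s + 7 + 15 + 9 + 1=9*s^3 - 88*s^2 + 124*s + 32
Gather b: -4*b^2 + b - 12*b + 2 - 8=-4*b^2 - 11*b - 6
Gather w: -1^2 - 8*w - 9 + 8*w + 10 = 0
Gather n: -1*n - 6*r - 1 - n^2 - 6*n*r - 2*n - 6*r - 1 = -n^2 + n*(-6*r - 3) - 12*r - 2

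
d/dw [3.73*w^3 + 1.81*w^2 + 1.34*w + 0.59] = 11.19*w^2 + 3.62*w + 1.34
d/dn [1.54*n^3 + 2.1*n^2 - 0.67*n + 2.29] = 4.62*n^2 + 4.2*n - 0.67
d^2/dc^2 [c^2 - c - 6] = 2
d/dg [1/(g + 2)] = -1/(g + 2)^2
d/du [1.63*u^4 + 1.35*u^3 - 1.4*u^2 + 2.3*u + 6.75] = 6.52*u^3 + 4.05*u^2 - 2.8*u + 2.3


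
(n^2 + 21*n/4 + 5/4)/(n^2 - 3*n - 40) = (n + 1/4)/(n - 8)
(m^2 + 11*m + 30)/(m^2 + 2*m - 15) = (m + 6)/(m - 3)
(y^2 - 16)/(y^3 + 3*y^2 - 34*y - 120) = (y - 4)/(y^2 - y - 30)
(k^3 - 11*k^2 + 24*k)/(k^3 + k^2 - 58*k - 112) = k*(k - 3)/(k^2 + 9*k + 14)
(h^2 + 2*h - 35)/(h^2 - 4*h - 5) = (h + 7)/(h + 1)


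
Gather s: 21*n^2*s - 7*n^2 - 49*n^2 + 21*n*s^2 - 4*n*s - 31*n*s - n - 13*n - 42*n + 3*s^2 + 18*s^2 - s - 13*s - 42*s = -56*n^2 - 56*n + s^2*(21*n + 21) + s*(21*n^2 - 35*n - 56)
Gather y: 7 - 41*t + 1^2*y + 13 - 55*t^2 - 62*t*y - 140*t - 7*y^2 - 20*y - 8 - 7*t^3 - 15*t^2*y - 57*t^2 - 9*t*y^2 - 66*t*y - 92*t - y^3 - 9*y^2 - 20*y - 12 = -7*t^3 - 112*t^2 - 273*t - y^3 + y^2*(-9*t - 16) + y*(-15*t^2 - 128*t - 39)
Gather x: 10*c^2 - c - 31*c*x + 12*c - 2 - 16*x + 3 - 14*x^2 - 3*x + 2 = 10*c^2 + 11*c - 14*x^2 + x*(-31*c - 19) + 3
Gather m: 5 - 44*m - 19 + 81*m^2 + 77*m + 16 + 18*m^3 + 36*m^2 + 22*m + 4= 18*m^3 + 117*m^2 + 55*m + 6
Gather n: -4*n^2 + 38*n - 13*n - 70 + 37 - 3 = -4*n^2 + 25*n - 36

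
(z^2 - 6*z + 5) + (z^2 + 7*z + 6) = 2*z^2 + z + 11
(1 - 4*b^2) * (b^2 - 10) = -4*b^4 + 41*b^2 - 10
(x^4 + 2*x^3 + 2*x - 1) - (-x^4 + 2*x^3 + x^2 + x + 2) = 2*x^4 - x^2 + x - 3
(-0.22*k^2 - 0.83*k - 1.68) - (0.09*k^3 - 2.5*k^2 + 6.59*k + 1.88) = -0.09*k^3 + 2.28*k^2 - 7.42*k - 3.56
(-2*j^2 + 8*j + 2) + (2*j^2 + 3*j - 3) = 11*j - 1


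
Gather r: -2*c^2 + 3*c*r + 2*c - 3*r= -2*c^2 + 2*c + r*(3*c - 3)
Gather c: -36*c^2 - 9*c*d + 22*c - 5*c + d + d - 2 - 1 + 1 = -36*c^2 + c*(17 - 9*d) + 2*d - 2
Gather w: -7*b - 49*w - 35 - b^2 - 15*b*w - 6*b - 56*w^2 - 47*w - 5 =-b^2 - 13*b - 56*w^2 + w*(-15*b - 96) - 40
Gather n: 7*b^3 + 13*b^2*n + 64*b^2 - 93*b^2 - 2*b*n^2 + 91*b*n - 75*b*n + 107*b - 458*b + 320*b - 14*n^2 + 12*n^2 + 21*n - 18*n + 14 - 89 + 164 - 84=7*b^3 - 29*b^2 - 31*b + n^2*(-2*b - 2) + n*(13*b^2 + 16*b + 3) + 5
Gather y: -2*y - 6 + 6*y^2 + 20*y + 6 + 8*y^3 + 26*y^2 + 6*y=8*y^3 + 32*y^2 + 24*y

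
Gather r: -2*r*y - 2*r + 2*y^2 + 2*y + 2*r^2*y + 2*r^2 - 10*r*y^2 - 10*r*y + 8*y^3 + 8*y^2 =r^2*(2*y + 2) + r*(-10*y^2 - 12*y - 2) + 8*y^3 + 10*y^2 + 2*y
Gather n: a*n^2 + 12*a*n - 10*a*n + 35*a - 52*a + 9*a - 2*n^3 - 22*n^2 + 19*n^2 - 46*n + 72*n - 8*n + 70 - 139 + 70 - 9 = -8*a - 2*n^3 + n^2*(a - 3) + n*(2*a + 18) - 8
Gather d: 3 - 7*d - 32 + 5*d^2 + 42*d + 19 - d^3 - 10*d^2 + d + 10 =-d^3 - 5*d^2 + 36*d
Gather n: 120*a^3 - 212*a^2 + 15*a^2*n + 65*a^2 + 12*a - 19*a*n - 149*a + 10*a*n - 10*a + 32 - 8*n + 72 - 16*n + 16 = 120*a^3 - 147*a^2 - 147*a + n*(15*a^2 - 9*a - 24) + 120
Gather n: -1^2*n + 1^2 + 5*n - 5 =4*n - 4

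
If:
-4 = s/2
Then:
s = -8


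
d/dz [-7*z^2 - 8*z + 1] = -14*z - 8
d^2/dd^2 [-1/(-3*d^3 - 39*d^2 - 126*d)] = 2*(-d*(3*d + 13)*(d^2 + 13*d + 42) + (3*d^2 + 26*d + 42)^2)/(3*d^3*(d^2 + 13*d + 42)^3)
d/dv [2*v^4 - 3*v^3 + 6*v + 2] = 8*v^3 - 9*v^2 + 6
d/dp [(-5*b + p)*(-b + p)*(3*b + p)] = -13*b^2 - 6*b*p + 3*p^2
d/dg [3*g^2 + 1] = 6*g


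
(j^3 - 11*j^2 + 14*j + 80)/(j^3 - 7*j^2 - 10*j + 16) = (j - 5)/(j - 1)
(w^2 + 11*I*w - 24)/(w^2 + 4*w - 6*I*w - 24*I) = (w^2 + 11*I*w - 24)/(w^2 + w*(4 - 6*I) - 24*I)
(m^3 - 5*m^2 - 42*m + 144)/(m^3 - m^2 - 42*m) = (m^2 - 11*m + 24)/(m*(m - 7))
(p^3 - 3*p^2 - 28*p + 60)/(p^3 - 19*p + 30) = (p - 6)/(p - 3)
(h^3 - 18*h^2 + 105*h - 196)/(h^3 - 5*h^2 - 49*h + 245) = (h^2 - 11*h + 28)/(h^2 + 2*h - 35)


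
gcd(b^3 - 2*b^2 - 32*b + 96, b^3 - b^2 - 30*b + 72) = b^2 + 2*b - 24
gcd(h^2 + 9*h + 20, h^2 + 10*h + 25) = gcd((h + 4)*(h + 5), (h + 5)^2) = h + 5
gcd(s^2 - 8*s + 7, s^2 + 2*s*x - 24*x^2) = 1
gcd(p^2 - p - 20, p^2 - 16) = p + 4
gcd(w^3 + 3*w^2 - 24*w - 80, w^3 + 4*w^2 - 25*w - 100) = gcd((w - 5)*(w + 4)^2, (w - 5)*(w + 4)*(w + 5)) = w^2 - w - 20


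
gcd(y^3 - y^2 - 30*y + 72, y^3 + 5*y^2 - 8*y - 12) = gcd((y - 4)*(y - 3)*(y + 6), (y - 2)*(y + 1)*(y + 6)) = y + 6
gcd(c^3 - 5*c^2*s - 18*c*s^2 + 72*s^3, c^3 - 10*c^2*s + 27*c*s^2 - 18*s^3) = c^2 - 9*c*s + 18*s^2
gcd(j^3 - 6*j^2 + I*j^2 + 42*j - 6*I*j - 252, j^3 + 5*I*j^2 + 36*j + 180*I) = j - 6*I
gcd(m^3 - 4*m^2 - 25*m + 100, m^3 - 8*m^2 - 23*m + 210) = m + 5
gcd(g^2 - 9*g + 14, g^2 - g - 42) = g - 7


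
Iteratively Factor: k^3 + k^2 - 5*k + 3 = (k + 3)*(k^2 - 2*k + 1) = (k - 1)*(k + 3)*(k - 1)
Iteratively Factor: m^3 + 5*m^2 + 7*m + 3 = (m + 1)*(m^2 + 4*m + 3) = (m + 1)^2*(m + 3)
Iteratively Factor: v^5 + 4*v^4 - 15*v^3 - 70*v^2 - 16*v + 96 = (v + 4)*(v^4 - 15*v^2 - 10*v + 24) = (v - 4)*(v + 4)*(v^3 + 4*v^2 + v - 6) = (v - 4)*(v - 1)*(v + 4)*(v^2 + 5*v + 6) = (v - 4)*(v - 1)*(v + 2)*(v + 4)*(v + 3)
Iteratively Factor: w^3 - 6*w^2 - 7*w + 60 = (w - 4)*(w^2 - 2*w - 15) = (w - 4)*(w + 3)*(w - 5)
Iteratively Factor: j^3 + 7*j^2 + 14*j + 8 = (j + 1)*(j^2 + 6*j + 8) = (j + 1)*(j + 2)*(j + 4)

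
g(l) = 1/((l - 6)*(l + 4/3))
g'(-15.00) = 0.00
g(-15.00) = 0.00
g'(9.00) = -0.01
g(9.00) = 0.03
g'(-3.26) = 0.04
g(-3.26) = 0.06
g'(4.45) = -0.05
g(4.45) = -0.11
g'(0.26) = 0.05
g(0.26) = -0.11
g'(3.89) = -0.03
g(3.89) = -0.09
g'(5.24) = -0.23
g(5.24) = -0.20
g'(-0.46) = 0.18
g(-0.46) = -0.18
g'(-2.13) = 0.21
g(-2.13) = 0.15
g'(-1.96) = 0.35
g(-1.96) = 0.20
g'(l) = -1/((l - 6)*(l + 4/3)^2) - 1/((l - 6)^2*(l + 4/3)) = 6*(7 - 3*l)/(9*l^4 - 84*l^3 + 52*l^2 + 672*l + 576)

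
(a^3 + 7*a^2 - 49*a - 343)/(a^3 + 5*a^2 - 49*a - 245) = (a + 7)/(a + 5)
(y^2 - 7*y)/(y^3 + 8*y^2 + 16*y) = (y - 7)/(y^2 + 8*y + 16)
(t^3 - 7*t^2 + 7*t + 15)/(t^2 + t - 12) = (t^2 - 4*t - 5)/(t + 4)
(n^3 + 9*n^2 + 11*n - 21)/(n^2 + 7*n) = n + 2 - 3/n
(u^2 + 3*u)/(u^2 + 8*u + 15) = u/(u + 5)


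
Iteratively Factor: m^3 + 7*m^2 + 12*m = (m + 3)*(m^2 + 4*m) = m*(m + 3)*(m + 4)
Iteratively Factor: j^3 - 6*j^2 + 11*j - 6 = (j - 1)*(j^2 - 5*j + 6) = (j - 2)*(j - 1)*(j - 3)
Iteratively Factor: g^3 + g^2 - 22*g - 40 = (g + 4)*(g^2 - 3*g - 10) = (g - 5)*(g + 4)*(g + 2)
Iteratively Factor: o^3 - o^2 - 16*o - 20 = (o - 5)*(o^2 + 4*o + 4) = (o - 5)*(o + 2)*(o + 2)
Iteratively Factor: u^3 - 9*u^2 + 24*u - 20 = (u - 2)*(u^2 - 7*u + 10) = (u - 2)^2*(u - 5)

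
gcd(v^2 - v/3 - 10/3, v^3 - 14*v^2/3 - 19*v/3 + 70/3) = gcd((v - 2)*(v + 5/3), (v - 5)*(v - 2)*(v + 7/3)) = v - 2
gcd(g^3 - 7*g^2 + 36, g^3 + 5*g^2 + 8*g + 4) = g + 2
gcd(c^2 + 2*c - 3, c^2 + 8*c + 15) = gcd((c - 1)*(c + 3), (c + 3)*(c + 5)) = c + 3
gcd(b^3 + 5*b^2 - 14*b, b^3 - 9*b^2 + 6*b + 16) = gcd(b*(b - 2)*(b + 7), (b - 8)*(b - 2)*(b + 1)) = b - 2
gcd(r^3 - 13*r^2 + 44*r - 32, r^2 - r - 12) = r - 4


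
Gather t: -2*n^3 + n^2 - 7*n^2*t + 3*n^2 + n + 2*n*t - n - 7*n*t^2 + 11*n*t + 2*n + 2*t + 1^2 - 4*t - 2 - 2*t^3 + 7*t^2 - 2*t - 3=-2*n^3 + 4*n^2 + 2*n - 2*t^3 + t^2*(7 - 7*n) + t*(-7*n^2 + 13*n - 4) - 4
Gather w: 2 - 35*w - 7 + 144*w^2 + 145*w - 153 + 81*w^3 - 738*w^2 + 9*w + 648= 81*w^3 - 594*w^2 + 119*w + 490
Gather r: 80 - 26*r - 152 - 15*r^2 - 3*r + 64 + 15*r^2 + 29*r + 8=0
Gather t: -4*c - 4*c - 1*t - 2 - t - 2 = -8*c - 2*t - 4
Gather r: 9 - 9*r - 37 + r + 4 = -8*r - 24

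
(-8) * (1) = -8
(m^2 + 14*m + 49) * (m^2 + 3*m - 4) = m^4 + 17*m^3 + 87*m^2 + 91*m - 196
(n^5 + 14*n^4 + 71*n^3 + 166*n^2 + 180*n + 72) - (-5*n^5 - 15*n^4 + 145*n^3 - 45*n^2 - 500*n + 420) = 6*n^5 + 29*n^4 - 74*n^3 + 211*n^2 + 680*n - 348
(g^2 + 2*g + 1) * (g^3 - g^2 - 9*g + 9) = g^5 + g^4 - 10*g^3 - 10*g^2 + 9*g + 9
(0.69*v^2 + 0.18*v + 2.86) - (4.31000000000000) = 0.69*v^2 + 0.18*v - 1.45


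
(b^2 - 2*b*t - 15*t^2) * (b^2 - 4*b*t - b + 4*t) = b^4 - 6*b^3*t - b^3 - 7*b^2*t^2 + 6*b^2*t + 60*b*t^3 + 7*b*t^2 - 60*t^3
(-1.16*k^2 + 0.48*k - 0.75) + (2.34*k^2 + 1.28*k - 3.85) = 1.18*k^2 + 1.76*k - 4.6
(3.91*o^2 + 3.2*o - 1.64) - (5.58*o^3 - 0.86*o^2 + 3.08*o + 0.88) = -5.58*o^3 + 4.77*o^2 + 0.12*o - 2.52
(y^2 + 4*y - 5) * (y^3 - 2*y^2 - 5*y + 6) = y^5 + 2*y^4 - 18*y^3 - 4*y^2 + 49*y - 30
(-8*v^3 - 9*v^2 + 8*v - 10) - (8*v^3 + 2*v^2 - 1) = -16*v^3 - 11*v^2 + 8*v - 9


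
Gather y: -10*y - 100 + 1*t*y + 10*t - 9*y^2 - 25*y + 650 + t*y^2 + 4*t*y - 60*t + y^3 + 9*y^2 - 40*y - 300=t*y^2 - 50*t + y^3 + y*(5*t - 75) + 250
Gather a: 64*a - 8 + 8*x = 64*a + 8*x - 8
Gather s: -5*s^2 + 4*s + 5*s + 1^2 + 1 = -5*s^2 + 9*s + 2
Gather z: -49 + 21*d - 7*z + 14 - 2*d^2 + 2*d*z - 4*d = -2*d^2 + 17*d + z*(2*d - 7) - 35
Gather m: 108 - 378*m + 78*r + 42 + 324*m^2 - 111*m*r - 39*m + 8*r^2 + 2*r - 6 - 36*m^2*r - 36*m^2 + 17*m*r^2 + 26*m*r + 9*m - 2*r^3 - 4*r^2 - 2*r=m^2*(288 - 36*r) + m*(17*r^2 - 85*r - 408) - 2*r^3 + 4*r^2 + 78*r + 144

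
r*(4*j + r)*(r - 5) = 4*j*r^2 - 20*j*r + r^3 - 5*r^2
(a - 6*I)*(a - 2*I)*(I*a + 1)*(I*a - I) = -a^4 + a^3 + 9*I*a^3 + 20*a^2 - 9*I*a^2 - 20*a - 12*I*a + 12*I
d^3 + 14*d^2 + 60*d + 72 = (d + 2)*(d + 6)^2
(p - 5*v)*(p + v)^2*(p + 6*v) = p^4 + 3*p^3*v - 27*p^2*v^2 - 59*p*v^3 - 30*v^4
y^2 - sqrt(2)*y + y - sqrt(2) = (y + 1)*(y - sqrt(2))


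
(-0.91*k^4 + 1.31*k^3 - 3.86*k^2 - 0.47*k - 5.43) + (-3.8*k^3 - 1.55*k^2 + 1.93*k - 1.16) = -0.91*k^4 - 2.49*k^3 - 5.41*k^2 + 1.46*k - 6.59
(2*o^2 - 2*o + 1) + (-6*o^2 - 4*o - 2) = -4*o^2 - 6*o - 1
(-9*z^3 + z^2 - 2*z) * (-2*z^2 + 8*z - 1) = 18*z^5 - 74*z^4 + 21*z^3 - 17*z^2 + 2*z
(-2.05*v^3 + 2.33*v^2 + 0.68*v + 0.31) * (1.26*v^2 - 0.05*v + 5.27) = -2.583*v^5 + 3.0383*v^4 - 10.0632*v^3 + 12.6357*v^2 + 3.5681*v + 1.6337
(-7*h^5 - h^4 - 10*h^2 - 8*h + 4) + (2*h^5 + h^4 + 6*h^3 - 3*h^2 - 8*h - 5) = -5*h^5 + 6*h^3 - 13*h^2 - 16*h - 1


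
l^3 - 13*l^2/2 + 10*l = l*(l - 4)*(l - 5/2)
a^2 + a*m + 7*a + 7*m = (a + 7)*(a + m)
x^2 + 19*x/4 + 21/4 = (x + 7/4)*(x + 3)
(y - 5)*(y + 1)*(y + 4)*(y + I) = y^4 + I*y^3 - 21*y^2 - 20*y - 21*I*y - 20*I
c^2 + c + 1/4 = (c + 1/2)^2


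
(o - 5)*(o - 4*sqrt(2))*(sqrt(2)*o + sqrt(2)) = sqrt(2)*o^3 - 8*o^2 - 4*sqrt(2)*o^2 - 5*sqrt(2)*o + 32*o + 40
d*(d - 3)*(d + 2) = d^3 - d^2 - 6*d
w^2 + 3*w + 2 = (w + 1)*(w + 2)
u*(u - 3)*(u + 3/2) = u^3 - 3*u^2/2 - 9*u/2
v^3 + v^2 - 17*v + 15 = (v - 3)*(v - 1)*(v + 5)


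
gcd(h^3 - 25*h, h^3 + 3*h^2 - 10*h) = h^2 + 5*h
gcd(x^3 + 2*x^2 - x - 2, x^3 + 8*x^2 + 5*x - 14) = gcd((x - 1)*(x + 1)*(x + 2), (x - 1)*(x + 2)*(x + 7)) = x^2 + x - 2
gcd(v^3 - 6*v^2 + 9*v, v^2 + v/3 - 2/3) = 1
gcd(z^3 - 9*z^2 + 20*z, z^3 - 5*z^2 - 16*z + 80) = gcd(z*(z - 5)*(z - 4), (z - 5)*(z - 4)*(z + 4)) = z^2 - 9*z + 20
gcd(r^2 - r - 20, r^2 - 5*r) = r - 5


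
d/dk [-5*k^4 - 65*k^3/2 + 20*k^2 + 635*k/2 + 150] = -20*k^3 - 195*k^2/2 + 40*k + 635/2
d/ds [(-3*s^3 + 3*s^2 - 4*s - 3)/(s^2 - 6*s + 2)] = (-3*s^4 + 36*s^3 - 32*s^2 + 18*s - 26)/(s^4 - 12*s^3 + 40*s^2 - 24*s + 4)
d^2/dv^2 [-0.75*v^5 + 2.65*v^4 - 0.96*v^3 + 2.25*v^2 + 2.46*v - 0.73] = -15.0*v^3 + 31.8*v^2 - 5.76*v + 4.5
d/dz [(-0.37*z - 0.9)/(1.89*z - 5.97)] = (7.389711*z - 23.342103)/(1.89*z - 5.97)^3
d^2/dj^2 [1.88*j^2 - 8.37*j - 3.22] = 3.76000000000000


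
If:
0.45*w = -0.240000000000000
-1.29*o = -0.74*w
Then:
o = -0.31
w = -0.53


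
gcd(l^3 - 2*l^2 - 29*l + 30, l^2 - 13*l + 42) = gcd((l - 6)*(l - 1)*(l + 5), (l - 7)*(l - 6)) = l - 6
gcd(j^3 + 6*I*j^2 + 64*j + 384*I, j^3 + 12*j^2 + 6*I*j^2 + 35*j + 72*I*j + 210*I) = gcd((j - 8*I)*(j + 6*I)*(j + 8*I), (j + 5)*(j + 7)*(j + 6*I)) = j + 6*I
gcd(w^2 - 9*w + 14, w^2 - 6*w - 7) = w - 7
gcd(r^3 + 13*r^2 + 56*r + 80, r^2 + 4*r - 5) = r + 5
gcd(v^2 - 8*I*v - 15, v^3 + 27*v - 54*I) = v - 3*I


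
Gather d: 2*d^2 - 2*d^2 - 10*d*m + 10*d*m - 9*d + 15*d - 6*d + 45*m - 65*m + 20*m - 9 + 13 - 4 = 0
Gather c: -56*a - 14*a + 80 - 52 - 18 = 10 - 70*a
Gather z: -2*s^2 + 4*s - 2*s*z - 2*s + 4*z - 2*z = -2*s^2 + 2*s + z*(2 - 2*s)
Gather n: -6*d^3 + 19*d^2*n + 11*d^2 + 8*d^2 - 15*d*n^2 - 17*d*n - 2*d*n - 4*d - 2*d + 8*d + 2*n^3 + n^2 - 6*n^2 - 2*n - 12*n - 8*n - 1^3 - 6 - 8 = -6*d^3 + 19*d^2 + 2*d + 2*n^3 + n^2*(-15*d - 5) + n*(19*d^2 - 19*d - 22) - 15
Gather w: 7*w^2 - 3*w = 7*w^2 - 3*w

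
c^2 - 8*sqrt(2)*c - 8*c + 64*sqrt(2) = (c - 8)*(c - 8*sqrt(2))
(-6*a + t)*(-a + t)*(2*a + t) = 12*a^3 - 8*a^2*t - 5*a*t^2 + t^3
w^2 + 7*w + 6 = (w + 1)*(w + 6)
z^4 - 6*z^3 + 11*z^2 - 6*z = z*(z - 3)*(z - 2)*(z - 1)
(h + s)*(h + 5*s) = h^2 + 6*h*s + 5*s^2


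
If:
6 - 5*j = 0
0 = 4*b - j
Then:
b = 3/10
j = 6/5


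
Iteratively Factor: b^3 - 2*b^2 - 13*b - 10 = (b - 5)*(b^2 + 3*b + 2) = (b - 5)*(b + 2)*(b + 1)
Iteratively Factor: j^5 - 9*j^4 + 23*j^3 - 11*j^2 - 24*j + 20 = (j - 5)*(j^4 - 4*j^3 + 3*j^2 + 4*j - 4) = (j - 5)*(j - 2)*(j^3 - 2*j^2 - j + 2) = (j - 5)*(j - 2)*(j + 1)*(j^2 - 3*j + 2) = (j - 5)*(j - 2)^2*(j + 1)*(j - 1)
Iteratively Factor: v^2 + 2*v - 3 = (v + 3)*(v - 1)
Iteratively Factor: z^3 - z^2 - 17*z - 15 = (z - 5)*(z^2 + 4*z + 3) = (z - 5)*(z + 3)*(z + 1)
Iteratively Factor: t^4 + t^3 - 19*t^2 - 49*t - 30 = (t - 5)*(t^3 + 6*t^2 + 11*t + 6) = (t - 5)*(t + 1)*(t^2 + 5*t + 6) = (t - 5)*(t + 1)*(t + 2)*(t + 3)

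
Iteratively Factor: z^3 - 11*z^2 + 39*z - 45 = (z - 3)*(z^2 - 8*z + 15) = (z - 3)^2*(z - 5)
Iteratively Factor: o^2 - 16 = (o - 4)*(o + 4)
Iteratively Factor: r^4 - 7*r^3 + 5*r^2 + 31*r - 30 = (r - 5)*(r^3 - 2*r^2 - 5*r + 6) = (r - 5)*(r + 2)*(r^2 - 4*r + 3) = (r - 5)*(r - 3)*(r + 2)*(r - 1)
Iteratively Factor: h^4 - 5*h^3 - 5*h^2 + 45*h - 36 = (h - 3)*(h^3 - 2*h^2 - 11*h + 12) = (h - 4)*(h - 3)*(h^2 + 2*h - 3) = (h - 4)*(h - 3)*(h + 3)*(h - 1)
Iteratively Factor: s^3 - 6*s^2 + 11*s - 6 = (s - 1)*(s^2 - 5*s + 6) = (s - 3)*(s - 1)*(s - 2)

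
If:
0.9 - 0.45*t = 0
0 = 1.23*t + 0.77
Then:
No Solution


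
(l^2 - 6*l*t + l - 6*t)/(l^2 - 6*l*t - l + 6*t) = (l + 1)/(l - 1)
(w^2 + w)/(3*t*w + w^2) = (w + 1)/(3*t + w)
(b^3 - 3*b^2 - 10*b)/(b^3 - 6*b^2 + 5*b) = (b + 2)/(b - 1)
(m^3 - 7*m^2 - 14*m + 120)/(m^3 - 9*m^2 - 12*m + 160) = (m - 6)/(m - 8)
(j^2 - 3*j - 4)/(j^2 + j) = (j - 4)/j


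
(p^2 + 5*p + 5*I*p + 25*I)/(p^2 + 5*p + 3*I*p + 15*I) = (p + 5*I)/(p + 3*I)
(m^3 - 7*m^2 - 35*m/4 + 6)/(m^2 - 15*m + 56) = (m^2 + m - 3/4)/(m - 7)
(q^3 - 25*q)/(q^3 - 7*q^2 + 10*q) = (q + 5)/(q - 2)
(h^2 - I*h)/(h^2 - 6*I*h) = (h - I)/(h - 6*I)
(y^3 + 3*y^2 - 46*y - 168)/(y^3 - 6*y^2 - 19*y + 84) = (y + 6)/(y - 3)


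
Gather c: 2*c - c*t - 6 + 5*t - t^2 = c*(2 - t) - t^2 + 5*t - 6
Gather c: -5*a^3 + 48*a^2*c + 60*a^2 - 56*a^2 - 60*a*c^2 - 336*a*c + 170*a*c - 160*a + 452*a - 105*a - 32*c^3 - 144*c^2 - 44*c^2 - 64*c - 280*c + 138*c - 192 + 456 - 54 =-5*a^3 + 4*a^2 + 187*a - 32*c^3 + c^2*(-60*a - 188) + c*(48*a^2 - 166*a - 206) + 210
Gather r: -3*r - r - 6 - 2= -4*r - 8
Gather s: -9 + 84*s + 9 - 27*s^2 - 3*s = -27*s^2 + 81*s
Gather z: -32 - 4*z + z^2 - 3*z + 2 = z^2 - 7*z - 30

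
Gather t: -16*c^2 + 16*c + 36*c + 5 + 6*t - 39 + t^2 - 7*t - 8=-16*c^2 + 52*c + t^2 - t - 42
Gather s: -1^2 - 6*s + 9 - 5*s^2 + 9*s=-5*s^2 + 3*s + 8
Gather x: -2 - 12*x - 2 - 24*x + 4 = -36*x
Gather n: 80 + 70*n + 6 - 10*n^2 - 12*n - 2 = -10*n^2 + 58*n + 84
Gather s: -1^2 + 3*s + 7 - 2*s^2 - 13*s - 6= -2*s^2 - 10*s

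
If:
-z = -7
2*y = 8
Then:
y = 4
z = 7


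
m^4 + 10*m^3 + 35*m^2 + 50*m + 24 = (m + 1)*(m + 2)*(m + 3)*(m + 4)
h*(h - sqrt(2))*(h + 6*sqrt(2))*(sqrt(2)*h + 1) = sqrt(2)*h^4 + 11*h^3 - 7*sqrt(2)*h^2 - 12*h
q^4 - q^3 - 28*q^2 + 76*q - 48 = (q - 4)*(q - 2)*(q - 1)*(q + 6)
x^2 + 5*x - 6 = (x - 1)*(x + 6)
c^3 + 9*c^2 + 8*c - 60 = (c - 2)*(c + 5)*(c + 6)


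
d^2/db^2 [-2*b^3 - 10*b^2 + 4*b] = -12*b - 20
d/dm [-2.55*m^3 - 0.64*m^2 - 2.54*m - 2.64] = -7.65*m^2 - 1.28*m - 2.54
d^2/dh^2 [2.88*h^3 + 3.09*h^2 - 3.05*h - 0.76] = 17.28*h + 6.18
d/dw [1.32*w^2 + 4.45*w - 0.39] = 2.64*w + 4.45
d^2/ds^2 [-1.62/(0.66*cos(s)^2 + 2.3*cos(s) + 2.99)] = (2.822688*(1 - cos(s)^2)^2 + 7.37748*cos(s)^3 - 2.80648800000001*cos(s)^2 - 25.8957*cos(s) - 13.568472)/(0.66*cos(s)^2 + 2.3*cos(s) + 2.99)^3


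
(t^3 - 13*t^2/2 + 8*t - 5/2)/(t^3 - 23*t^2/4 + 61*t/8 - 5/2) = 4*(t^2 - 6*t + 5)/(4*t^2 - 21*t + 20)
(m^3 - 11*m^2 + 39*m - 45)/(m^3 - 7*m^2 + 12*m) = (m^2 - 8*m + 15)/(m*(m - 4))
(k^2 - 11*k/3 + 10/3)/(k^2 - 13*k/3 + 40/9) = 3*(k - 2)/(3*k - 8)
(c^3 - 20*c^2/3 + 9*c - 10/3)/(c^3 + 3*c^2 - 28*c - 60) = (3*c^2 - 5*c + 2)/(3*(c^2 + 8*c + 12))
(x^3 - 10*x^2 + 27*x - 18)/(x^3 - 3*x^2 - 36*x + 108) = (x - 1)/(x + 6)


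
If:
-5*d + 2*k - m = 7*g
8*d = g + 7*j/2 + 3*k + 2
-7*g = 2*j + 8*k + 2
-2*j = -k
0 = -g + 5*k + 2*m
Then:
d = 471/2683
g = -458/2683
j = -120/2683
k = -240/2683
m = 371/2683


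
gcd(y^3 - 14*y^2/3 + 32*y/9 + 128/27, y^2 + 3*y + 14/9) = y + 2/3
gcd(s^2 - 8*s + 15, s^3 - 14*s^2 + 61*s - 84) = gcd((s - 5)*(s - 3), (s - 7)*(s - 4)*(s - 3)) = s - 3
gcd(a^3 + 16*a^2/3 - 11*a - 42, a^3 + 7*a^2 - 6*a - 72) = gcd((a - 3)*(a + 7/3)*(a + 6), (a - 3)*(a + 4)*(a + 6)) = a^2 + 3*a - 18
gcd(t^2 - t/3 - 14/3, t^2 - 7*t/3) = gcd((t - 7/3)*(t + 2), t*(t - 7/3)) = t - 7/3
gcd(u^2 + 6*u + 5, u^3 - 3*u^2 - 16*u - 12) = u + 1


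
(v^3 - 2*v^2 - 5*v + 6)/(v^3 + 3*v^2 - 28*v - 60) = (v^2 - 4*v + 3)/(v^2 + v - 30)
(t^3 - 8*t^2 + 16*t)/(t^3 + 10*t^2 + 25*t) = (t^2 - 8*t + 16)/(t^2 + 10*t + 25)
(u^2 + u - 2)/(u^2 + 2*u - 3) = (u + 2)/(u + 3)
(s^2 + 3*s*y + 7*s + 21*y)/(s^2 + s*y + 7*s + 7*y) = (s + 3*y)/(s + y)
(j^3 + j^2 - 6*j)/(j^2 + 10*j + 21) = j*(j - 2)/(j + 7)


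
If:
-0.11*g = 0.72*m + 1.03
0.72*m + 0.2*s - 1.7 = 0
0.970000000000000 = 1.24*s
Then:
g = -23.40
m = 2.14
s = 0.78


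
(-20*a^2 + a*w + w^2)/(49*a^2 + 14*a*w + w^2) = (-20*a^2 + a*w + w^2)/(49*a^2 + 14*a*w + w^2)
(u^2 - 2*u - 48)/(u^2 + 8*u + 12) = (u - 8)/(u + 2)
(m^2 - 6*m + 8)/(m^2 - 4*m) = (m - 2)/m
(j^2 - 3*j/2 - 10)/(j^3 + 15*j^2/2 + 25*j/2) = (j - 4)/(j*(j + 5))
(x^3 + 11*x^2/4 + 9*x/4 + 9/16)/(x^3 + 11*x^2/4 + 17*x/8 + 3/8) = (8*x^2 + 10*x + 3)/(2*(4*x^2 + 5*x + 1))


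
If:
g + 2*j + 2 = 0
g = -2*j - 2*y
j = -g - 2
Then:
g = -2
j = 0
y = 1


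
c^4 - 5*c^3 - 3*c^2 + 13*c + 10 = (c - 5)*(c - 2)*(c + 1)^2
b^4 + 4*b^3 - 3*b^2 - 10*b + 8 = (b - 1)^2*(b + 2)*(b + 4)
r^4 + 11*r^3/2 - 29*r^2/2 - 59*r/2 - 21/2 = (r - 3)*(r + 1/2)*(r + 1)*(r + 7)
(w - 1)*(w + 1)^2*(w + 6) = w^4 + 7*w^3 + 5*w^2 - 7*w - 6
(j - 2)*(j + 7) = j^2 + 5*j - 14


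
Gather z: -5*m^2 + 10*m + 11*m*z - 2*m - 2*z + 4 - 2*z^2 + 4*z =-5*m^2 + 8*m - 2*z^2 + z*(11*m + 2) + 4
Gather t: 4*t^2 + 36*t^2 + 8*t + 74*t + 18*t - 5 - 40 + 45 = 40*t^2 + 100*t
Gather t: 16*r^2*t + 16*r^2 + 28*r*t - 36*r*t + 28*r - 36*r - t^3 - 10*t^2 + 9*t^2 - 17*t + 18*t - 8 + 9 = 16*r^2 - 8*r - t^3 - t^2 + t*(16*r^2 - 8*r + 1) + 1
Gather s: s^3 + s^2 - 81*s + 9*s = s^3 + s^2 - 72*s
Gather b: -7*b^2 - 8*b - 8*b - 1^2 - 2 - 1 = -7*b^2 - 16*b - 4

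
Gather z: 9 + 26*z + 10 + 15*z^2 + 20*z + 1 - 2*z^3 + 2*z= -2*z^3 + 15*z^2 + 48*z + 20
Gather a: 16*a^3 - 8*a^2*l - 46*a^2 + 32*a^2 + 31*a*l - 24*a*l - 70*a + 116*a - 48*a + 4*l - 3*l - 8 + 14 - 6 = 16*a^3 + a^2*(-8*l - 14) + a*(7*l - 2) + l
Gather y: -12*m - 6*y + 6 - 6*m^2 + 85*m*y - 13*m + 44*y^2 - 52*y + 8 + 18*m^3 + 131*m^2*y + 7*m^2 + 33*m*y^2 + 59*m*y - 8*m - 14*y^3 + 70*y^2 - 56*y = 18*m^3 + m^2 - 33*m - 14*y^3 + y^2*(33*m + 114) + y*(131*m^2 + 144*m - 114) + 14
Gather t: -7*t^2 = -7*t^2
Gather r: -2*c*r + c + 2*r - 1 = c + r*(2 - 2*c) - 1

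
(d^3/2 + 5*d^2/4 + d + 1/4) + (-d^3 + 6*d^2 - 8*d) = -d^3/2 + 29*d^2/4 - 7*d + 1/4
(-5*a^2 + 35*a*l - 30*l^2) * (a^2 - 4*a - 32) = -5*a^4 + 35*a^3*l + 20*a^3 - 30*a^2*l^2 - 140*a^2*l + 160*a^2 + 120*a*l^2 - 1120*a*l + 960*l^2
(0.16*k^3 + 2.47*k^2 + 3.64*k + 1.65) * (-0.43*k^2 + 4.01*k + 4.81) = -0.0688*k^5 - 0.4205*k^4 + 9.1091*k^3 + 25.7676*k^2 + 24.1249*k + 7.9365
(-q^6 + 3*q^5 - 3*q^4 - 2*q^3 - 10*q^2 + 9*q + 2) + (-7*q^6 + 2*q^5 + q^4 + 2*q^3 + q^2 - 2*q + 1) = -8*q^6 + 5*q^5 - 2*q^4 - 9*q^2 + 7*q + 3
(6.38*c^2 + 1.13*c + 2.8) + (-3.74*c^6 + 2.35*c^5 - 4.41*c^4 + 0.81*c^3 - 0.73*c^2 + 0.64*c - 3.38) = -3.74*c^6 + 2.35*c^5 - 4.41*c^4 + 0.81*c^3 + 5.65*c^2 + 1.77*c - 0.58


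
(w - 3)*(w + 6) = w^2 + 3*w - 18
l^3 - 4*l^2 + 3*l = l*(l - 3)*(l - 1)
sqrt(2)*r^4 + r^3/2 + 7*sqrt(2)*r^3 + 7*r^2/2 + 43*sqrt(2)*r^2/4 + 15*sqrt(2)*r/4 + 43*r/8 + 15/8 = (r + 1/2)*(r + 3/2)*(r + 5)*(sqrt(2)*r + 1/2)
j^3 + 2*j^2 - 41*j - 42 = (j - 6)*(j + 1)*(j + 7)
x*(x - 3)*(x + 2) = x^3 - x^2 - 6*x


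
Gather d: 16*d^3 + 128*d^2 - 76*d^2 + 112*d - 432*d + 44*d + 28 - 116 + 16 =16*d^3 + 52*d^2 - 276*d - 72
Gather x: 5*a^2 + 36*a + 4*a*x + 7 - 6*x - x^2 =5*a^2 + 36*a - x^2 + x*(4*a - 6) + 7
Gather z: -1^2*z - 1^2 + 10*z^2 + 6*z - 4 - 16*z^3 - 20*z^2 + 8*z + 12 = -16*z^3 - 10*z^2 + 13*z + 7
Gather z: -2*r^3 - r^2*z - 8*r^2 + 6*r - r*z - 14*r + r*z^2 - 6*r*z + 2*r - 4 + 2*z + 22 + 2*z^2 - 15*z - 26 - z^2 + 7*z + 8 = -2*r^3 - 8*r^2 - 6*r + z^2*(r + 1) + z*(-r^2 - 7*r - 6)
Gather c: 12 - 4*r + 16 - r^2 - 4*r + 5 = -r^2 - 8*r + 33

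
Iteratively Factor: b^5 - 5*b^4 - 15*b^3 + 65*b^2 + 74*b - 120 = (b + 3)*(b^4 - 8*b^3 + 9*b^2 + 38*b - 40) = (b - 4)*(b + 3)*(b^3 - 4*b^2 - 7*b + 10) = (b - 4)*(b - 1)*(b + 3)*(b^2 - 3*b - 10) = (b - 5)*(b - 4)*(b - 1)*(b + 3)*(b + 2)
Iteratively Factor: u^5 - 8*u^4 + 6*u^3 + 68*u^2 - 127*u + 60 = (u - 1)*(u^4 - 7*u^3 - u^2 + 67*u - 60) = (u - 5)*(u - 1)*(u^3 - 2*u^2 - 11*u + 12) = (u - 5)*(u - 1)*(u + 3)*(u^2 - 5*u + 4) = (u - 5)*(u - 4)*(u - 1)*(u + 3)*(u - 1)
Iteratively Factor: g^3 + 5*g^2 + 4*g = (g + 4)*(g^2 + g) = g*(g + 4)*(g + 1)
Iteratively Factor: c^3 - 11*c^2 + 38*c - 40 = (c - 2)*(c^2 - 9*c + 20) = (c - 5)*(c - 2)*(c - 4)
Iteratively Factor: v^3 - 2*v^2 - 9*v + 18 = (v - 2)*(v^2 - 9) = (v - 3)*(v - 2)*(v + 3)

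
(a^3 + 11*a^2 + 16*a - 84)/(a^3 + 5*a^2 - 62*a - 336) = (a - 2)/(a - 8)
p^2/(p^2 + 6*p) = p/(p + 6)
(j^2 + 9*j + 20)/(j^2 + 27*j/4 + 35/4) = 4*(j + 4)/(4*j + 7)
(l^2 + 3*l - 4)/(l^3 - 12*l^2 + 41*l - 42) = (l^2 + 3*l - 4)/(l^3 - 12*l^2 + 41*l - 42)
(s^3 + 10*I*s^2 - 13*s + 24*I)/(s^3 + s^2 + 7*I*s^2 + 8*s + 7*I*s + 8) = (s + 3*I)/(s + 1)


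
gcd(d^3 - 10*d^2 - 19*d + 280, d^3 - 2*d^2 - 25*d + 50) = d + 5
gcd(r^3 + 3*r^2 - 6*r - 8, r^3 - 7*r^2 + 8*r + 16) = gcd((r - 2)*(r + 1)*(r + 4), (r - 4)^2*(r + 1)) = r + 1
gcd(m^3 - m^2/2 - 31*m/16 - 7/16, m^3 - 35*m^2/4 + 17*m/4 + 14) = m^2 - 3*m/4 - 7/4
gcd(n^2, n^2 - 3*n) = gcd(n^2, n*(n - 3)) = n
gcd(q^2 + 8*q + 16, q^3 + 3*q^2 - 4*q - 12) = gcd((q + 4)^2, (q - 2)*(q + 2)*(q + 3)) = 1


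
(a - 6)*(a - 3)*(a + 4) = a^3 - 5*a^2 - 18*a + 72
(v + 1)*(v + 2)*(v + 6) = v^3 + 9*v^2 + 20*v + 12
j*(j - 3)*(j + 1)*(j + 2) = j^4 - 7*j^2 - 6*j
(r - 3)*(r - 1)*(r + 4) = r^3 - 13*r + 12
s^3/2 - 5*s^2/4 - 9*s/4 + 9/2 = (s/2 + 1)*(s - 3)*(s - 3/2)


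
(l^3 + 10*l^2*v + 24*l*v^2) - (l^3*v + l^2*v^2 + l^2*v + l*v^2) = -l^3*v + l^3 - l^2*v^2 + 9*l^2*v + 23*l*v^2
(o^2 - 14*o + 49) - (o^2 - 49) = 98 - 14*o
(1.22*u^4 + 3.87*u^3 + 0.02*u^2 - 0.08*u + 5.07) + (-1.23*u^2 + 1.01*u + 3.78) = 1.22*u^4 + 3.87*u^3 - 1.21*u^2 + 0.93*u + 8.85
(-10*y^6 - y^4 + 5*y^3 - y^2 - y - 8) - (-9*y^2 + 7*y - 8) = -10*y^6 - y^4 + 5*y^3 + 8*y^2 - 8*y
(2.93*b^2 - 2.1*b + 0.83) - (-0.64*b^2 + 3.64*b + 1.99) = 3.57*b^2 - 5.74*b - 1.16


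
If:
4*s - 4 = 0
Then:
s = 1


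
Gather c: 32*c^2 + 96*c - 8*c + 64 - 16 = 32*c^2 + 88*c + 48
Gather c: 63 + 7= 70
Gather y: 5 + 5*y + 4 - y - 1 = 4*y + 8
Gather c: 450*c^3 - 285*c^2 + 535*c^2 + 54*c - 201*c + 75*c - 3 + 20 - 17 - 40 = 450*c^3 + 250*c^2 - 72*c - 40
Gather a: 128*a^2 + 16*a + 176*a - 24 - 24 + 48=128*a^2 + 192*a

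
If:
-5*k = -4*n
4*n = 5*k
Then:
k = 4*n/5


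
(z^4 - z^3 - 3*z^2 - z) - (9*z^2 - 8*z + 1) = z^4 - z^3 - 12*z^2 + 7*z - 1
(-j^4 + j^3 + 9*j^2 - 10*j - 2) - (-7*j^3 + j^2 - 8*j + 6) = -j^4 + 8*j^3 + 8*j^2 - 2*j - 8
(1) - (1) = 0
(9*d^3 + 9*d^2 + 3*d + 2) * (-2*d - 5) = -18*d^4 - 63*d^3 - 51*d^2 - 19*d - 10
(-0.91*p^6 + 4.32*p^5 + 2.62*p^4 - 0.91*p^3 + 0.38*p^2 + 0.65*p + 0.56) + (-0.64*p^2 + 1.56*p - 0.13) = -0.91*p^6 + 4.32*p^5 + 2.62*p^4 - 0.91*p^3 - 0.26*p^2 + 2.21*p + 0.43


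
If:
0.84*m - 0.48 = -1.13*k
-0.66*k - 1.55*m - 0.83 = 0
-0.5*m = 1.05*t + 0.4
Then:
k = 1.20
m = -1.05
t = 0.12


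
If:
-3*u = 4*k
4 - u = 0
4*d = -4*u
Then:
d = -4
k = -3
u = 4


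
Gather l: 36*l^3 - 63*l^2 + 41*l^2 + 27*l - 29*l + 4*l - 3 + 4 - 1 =36*l^3 - 22*l^2 + 2*l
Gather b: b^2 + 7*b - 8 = b^2 + 7*b - 8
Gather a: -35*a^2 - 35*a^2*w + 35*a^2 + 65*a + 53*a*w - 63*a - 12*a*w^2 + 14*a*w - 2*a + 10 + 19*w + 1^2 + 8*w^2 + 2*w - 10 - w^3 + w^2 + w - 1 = -35*a^2*w + a*(-12*w^2 + 67*w) - w^3 + 9*w^2 + 22*w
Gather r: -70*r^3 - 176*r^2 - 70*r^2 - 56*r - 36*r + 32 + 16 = -70*r^3 - 246*r^2 - 92*r + 48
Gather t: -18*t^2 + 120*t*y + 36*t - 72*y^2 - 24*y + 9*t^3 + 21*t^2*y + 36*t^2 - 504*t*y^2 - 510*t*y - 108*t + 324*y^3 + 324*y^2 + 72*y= 9*t^3 + t^2*(21*y + 18) + t*(-504*y^2 - 390*y - 72) + 324*y^3 + 252*y^2 + 48*y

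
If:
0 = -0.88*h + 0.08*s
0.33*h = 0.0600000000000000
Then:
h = 0.18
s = 2.00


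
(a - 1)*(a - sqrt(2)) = a^2 - sqrt(2)*a - a + sqrt(2)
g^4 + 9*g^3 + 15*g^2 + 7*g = g*(g + 1)^2*(g + 7)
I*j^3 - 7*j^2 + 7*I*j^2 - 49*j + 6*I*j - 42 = (j + 6)*(j + 7*I)*(I*j + I)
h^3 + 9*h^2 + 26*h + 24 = (h + 2)*(h + 3)*(h + 4)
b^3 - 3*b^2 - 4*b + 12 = (b - 3)*(b - 2)*(b + 2)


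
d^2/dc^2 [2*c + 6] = 0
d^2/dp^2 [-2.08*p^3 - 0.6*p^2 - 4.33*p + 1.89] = -12.48*p - 1.2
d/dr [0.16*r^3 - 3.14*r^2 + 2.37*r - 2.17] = 0.48*r^2 - 6.28*r + 2.37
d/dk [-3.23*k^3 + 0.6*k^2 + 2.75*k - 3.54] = -9.69*k^2 + 1.2*k + 2.75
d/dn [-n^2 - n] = -2*n - 1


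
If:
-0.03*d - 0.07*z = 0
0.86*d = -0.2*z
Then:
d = 0.00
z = 0.00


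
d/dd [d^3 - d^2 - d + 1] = 3*d^2 - 2*d - 1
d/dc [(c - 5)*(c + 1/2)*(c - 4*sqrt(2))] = 3*c^2 - 8*sqrt(2)*c - 9*c - 5/2 + 18*sqrt(2)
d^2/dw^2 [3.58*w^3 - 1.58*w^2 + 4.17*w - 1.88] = 21.48*w - 3.16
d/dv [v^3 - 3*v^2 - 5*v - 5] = 3*v^2 - 6*v - 5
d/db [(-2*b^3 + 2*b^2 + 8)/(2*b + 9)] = 2*(-4*b^3 - 25*b^2 + 18*b - 8)/(4*b^2 + 36*b + 81)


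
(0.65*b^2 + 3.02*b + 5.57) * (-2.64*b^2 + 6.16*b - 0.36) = -1.716*b^4 - 3.9688*b^3 + 3.6644*b^2 + 33.224*b - 2.0052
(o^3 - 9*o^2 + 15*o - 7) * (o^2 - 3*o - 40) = o^5 - 12*o^4 + 2*o^3 + 308*o^2 - 579*o + 280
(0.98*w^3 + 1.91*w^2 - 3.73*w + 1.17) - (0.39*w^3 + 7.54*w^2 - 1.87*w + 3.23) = 0.59*w^3 - 5.63*w^2 - 1.86*w - 2.06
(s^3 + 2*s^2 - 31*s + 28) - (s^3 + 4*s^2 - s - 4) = -2*s^2 - 30*s + 32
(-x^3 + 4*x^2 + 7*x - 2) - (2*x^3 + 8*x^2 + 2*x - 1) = -3*x^3 - 4*x^2 + 5*x - 1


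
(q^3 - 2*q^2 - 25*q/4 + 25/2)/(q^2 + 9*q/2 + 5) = (q^2 - 9*q/2 + 5)/(q + 2)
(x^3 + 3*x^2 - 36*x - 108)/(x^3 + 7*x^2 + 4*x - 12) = (x^2 - 3*x - 18)/(x^2 + x - 2)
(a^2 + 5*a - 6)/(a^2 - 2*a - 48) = (a - 1)/(a - 8)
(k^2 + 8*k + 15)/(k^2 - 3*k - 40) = (k + 3)/(k - 8)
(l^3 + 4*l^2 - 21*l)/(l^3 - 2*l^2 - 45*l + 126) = l/(l - 6)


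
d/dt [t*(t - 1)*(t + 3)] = 3*t^2 + 4*t - 3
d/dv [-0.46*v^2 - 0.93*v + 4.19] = -0.92*v - 0.93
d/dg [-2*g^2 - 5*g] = -4*g - 5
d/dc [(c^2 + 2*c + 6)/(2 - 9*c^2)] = 2*(9*c^2 + 56*c + 2)/(81*c^4 - 36*c^2 + 4)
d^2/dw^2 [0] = 0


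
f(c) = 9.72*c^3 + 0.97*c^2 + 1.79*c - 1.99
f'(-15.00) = 6533.69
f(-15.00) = -32615.59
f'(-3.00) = 258.41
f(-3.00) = -261.07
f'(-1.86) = 99.06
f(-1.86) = -64.51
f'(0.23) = 3.78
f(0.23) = -1.41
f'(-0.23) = 2.89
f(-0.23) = -2.47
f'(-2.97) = 253.25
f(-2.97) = -253.40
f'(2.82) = 239.15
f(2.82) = 228.75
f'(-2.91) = 243.07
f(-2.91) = -238.51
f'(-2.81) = 226.59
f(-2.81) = -215.03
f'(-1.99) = 113.41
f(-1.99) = -78.31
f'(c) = 29.16*c^2 + 1.94*c + 1.79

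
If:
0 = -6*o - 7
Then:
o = -7/6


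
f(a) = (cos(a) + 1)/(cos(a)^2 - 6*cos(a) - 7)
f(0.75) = -0.16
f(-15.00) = -0.13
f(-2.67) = -0.13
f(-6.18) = -0.17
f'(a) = (2*sin(a)*cos(a) - 6*sin(a))*(cos(a) + 1)/(cos(a)^2 - 6*cos(a) - 7)^2 - sin(a)/(cos(a)^2 - 6*cos(a) - 7)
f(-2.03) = -0.13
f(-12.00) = -0.16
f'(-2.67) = -0.01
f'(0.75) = 0.02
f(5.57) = -0.16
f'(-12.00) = 0.01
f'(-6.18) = 0.00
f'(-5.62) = 0.02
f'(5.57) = -0.02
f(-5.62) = -0.16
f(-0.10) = -0.17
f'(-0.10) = -0.00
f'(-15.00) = -0.01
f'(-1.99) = -0.02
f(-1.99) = -0.14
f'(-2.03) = -0.02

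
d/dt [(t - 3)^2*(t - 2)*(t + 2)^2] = 5*t^4 - 16*t^3 - 21*t^2 + 68*t + 12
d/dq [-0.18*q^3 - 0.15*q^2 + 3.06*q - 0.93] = -0.54*q^2 - 0.3*q + 3.06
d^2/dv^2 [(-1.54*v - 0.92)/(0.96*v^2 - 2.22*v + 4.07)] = (-(1.54*v + 0.92)*(1.92*v - 2.22)*(3.84*v - 4.44) + (8.8704*v - 5.0712)*(0.96*v^2 - 2.22*v + 4.07))/(0.96*v^2 - 2.22*v + 4.07)^3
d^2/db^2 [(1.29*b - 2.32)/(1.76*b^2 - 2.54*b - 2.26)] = ((14.7196 - 13.6224*b)*(-1.76*b^2 + 2.54*b + 2.26) - (1.29*b - 2.32)*(3.52*b - 2.54)*(7.04*b - 5.08))/(-1.76*b^2 + 2.54*b + 2.26)^3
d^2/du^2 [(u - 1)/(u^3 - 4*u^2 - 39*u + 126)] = 2*((u - 1)*(-3*u^2 + 8*u + 39)^2 + (-3*u^2 + 8*u - (u - 1)*(3*u - 4) + 39)*(u^3 - 4*u^2 - 39*u + 126))/(u^3 - 4*u^2 - 39*u + 126)^3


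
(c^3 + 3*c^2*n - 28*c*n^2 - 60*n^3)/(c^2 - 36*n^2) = (c^2 - 3*c*n - 10*n^2)/(c - 6*n)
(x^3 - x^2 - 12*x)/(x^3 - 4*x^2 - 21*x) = (x - 4)/(x - 7)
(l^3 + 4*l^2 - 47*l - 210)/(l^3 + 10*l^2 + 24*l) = (l^2 - 2*l - 35)/(l*(l + 4))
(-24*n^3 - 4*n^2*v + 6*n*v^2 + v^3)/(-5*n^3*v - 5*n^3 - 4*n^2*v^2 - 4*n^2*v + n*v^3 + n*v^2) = (24*n^3 + 4*n^2*v - 6*n*v^2 - v^3)/(n*(5*n^2*v + 5*n^2 + 4*n*v^2 + 4*n*v - v^3 - v^2))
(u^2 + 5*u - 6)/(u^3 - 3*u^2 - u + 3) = (u + 6)/(u^2 - 2*u - 3)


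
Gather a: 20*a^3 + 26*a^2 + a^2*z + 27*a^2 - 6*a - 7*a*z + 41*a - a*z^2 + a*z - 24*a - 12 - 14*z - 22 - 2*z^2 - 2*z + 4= 20*a^3 + a^2*(z + 53) + a*(-z^2 - 6*z + 11) - 2*z^2 - 16*z - 30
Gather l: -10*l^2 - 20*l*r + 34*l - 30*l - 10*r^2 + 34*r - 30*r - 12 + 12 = -10*l^2 + l*(4 - 20*r) - 10*r^2 + 4*r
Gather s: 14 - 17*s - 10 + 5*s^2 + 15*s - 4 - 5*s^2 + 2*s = 0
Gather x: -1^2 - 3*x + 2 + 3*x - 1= 0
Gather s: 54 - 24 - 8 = 22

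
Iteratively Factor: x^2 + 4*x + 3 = (x + 3)*(x + 1)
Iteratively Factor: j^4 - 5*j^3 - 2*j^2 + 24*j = (j - 3)*(j^3 - 2*j^2 - 8*j) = (j - 4)*(j - 3)*(j^2 + 2*j) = j*(j - 4)*(j - 3)*(j + 2)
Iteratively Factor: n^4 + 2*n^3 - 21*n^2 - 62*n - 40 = (n + 2)*(n^3 - 21*n - 20) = (n + 1)*(n + 2)*(n^2 - n - 20) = (n + 1)*(n + 2)*(n + 4)*(n - 5)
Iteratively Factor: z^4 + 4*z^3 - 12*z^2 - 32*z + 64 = (z - 2)*(z^3 + 6*z^2 - 32) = (z - 2)^2*(z^2 + 8*z + 16) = (z - 2)^2*(z + 4)*(z + 4)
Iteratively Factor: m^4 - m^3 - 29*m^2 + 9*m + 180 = (m - 5)*(m^3 + 4*m^2 - 9*m - 36) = (m - 5)*(m + 4)*(m^2 - 9) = (m - 5)*(m + 3)*(m + 4)*(m - 3)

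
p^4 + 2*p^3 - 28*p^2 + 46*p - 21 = (p - 3)*(p - 1)^2*(p + 7)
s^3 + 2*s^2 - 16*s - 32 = (s - 4)*(s + 2)*(s + 4)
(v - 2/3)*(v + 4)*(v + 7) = v^3 + 31*v^2/3 + 62*v/3 - 56/3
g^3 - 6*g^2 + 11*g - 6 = (g - 3)*(g - 2)*(g - 1)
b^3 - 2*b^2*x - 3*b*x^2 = b*(b - 3*x)*(b + x)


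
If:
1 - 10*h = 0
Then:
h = 1/10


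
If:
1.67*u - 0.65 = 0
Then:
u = 0.39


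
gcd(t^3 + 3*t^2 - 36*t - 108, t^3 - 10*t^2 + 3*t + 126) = t^2 - 3*t - 18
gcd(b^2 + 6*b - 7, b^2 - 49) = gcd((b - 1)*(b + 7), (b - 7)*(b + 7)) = b + 7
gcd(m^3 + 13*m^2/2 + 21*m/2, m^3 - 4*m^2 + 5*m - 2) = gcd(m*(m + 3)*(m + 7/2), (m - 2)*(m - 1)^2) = 1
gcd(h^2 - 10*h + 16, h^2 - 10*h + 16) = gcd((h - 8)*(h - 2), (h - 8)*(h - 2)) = h^2 - 10*h + 16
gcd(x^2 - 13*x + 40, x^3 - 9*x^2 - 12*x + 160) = x^2 - 13*x + 40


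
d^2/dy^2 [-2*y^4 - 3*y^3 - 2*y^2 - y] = -24*y^2 - 18*y - 4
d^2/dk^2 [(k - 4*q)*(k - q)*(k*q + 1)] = 6*k*q - 10*q^2 + 2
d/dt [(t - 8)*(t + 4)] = 2*t - 4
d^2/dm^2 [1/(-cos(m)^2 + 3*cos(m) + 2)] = (-4*sin(m)^4 + 19*sin(m)^2 - 21*cos(m)/4 + 9*cos(3*m)/4 + 7)/(sin(m)^2 + 3*cos(m) + 1)^3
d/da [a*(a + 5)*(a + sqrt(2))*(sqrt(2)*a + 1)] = 4*sqrt(2)*a^3 + 9*a^2 + 15*sqrt(2)*a^2 + 2*sqrt(2)*a + 30*a + 5*sqrt(2)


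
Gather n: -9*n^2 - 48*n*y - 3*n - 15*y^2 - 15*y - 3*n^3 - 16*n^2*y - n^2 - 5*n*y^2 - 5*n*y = -3*n^3 + n^2*(-16*y - 10) + n*(-5*y^2 - 53*y - 3) - 15*y^2 - 15*y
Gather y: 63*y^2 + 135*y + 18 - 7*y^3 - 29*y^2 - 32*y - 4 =-7*y^3 + 34*y^2 + 103*y + 14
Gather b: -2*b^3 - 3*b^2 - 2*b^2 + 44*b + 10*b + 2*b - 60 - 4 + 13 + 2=-2*b^3 - 5*b^2 + 56*b - 49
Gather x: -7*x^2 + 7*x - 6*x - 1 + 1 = -7*x^2 + x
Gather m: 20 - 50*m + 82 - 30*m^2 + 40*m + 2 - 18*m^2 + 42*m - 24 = -48*m^2 + 32*m + 80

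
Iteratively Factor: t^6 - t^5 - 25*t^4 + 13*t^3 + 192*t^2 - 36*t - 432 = (t + 2)*(t^5 - 3*t^4 - 19*t^3 + 51*t^2 + 90*t - 216) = (t - 2)*(t + 2)*(t^4 - t^3 - 21*t^2 + 9*t + 108) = (t - 3)*(t - 2)*(t + 2)*(t^3 + 2*t^2 - 15*t - 36) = (t - 3)*(t - 2)*(t + 2)*(t + 3)*(t^2 - t - 12) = (t - 3)*(t - 2)*(t + 2)*(t + 3)^2*(t - 4)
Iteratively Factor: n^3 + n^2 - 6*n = (n)*(n^2 + n - 6) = n*(n + 3)*(n - 2)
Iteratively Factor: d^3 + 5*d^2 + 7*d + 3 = (d + 1)*(d^2 + 4*d + 3) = (d + 1)*(d + 3)*(d + 1)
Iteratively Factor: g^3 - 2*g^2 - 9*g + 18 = (g + 3)*(g^2 - 5*g + 6) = (g - 2)*(g + 3)*(g - 3)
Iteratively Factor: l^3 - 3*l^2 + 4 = (l + 1)*(l^2 - 4*l + 4) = (l - 2)*(l + 1)*(l - 2)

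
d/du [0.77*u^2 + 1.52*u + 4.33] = 1.54*u + 1.52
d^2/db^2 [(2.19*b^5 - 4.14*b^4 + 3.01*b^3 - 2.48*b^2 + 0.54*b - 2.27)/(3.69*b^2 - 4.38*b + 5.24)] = (178.915554*b^7 - 679.064796*b^6 + 1667.844432*b^5 - 2464.73064*b^4 + 2656.56102*b^3 - 1676.329794*b^2 + 653.366076*b - 110.715952)/(50.243409*b^6 - 178.915554*b^5 + 426.4164*b^4 - 592.16724*b^3 + 605.5344*b^2 - 360.792864*b + 143.877824)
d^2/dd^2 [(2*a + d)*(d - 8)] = 2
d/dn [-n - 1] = -1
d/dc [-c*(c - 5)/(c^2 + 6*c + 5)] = (-11*c^2 - 10*c + 25)/(c^4 + 12*c^3 + 46*c^2 + 60*c + 25)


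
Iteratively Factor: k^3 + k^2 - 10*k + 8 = (k - 1)*(k^2 + 2*k - 8) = (k - 2)*(k - 1)*(k + 4)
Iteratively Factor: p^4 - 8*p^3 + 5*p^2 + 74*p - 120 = (p - 4)*(p^3 - 4*p^2 - 11*p + 30) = (p - 4)*(p + 3)*(p^2 - 7*p + 10) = (p - 5)*(p - 4)*(p + 3)*(p - 2)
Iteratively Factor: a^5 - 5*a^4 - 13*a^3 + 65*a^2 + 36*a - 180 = (a - 5)*(a^4 - 13*a^2 + 36) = (a - 5)*(a - 2)*(a^3 + 2*a^2 - 9*a - 18) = (a - 5)*(a - 2)*(a + 2)*(a^2 - 9) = (a - 5)*(a - 3)*(a - 2)*(a + 2)*(a + 3)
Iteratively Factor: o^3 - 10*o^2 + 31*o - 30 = (o - 3)*(o^2 - 7*o + 10) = (o - 5)*(o - 3)*(o - 2)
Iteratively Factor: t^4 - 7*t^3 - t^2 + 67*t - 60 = (t + 3)*(t^3 - 10*t^2 + 29*t - 20) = (t - 5)*(t + 3)*(t^2 - 5*t + 4) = (t - 5)*(t - 1)*(t + 3)*(t - 4)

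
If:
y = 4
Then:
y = 4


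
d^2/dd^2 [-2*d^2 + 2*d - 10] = -4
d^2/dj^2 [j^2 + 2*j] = 2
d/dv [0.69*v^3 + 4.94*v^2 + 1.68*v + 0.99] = 2.07*v^2 + 9.88*v + 1.68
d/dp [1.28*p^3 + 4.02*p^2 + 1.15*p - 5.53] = 3.84*p^2 + 8.04*p + 1.15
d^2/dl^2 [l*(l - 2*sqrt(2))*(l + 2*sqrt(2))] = 6*l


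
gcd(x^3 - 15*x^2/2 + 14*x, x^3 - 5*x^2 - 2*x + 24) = x - 4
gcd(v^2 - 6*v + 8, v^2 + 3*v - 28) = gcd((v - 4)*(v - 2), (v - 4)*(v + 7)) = v - 4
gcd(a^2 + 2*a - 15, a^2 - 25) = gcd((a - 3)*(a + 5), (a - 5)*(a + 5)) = a + 5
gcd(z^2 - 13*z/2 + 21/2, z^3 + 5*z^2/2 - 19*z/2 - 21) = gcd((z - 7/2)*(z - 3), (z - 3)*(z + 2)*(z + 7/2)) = z - 3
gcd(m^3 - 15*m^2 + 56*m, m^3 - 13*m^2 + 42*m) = m^2 - 7*m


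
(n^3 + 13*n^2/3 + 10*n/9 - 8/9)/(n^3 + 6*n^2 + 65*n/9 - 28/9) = (3*n + 2)/(3*n + 7)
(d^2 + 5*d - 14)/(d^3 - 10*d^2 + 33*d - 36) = (d^2 + 5*d - 14)/(d^3 - 10*d^2 + 33*d - 36)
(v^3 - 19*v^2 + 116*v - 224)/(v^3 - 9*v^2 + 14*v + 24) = (v^2 - 15*v + 56)/(v^2 - 5*v - 6)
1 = 1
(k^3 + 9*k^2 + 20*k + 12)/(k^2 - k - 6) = (k^2 + 7*k + 6)/(k - 3)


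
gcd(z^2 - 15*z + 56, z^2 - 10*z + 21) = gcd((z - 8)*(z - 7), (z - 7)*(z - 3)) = z - 7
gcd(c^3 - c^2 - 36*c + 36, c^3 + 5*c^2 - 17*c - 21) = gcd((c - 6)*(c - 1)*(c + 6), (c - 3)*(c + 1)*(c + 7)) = 1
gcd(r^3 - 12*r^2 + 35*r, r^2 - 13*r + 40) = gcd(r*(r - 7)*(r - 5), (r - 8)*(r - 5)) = r - 5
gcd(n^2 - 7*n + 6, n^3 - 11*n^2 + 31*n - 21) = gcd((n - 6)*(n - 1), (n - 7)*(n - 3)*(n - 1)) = n - 1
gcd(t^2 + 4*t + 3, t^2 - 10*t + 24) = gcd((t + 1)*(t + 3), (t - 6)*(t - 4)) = 1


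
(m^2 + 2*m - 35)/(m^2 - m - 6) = (-m^2 - 2*m + 35)/(-m^2 + m + 6)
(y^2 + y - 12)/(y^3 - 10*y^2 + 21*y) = (y + 4)/(y*(y - 7))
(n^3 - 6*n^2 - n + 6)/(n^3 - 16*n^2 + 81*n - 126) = (n^2 - 1)/(n^2 - 10*n + 21)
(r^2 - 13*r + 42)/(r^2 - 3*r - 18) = (r - 7)/(r + 3)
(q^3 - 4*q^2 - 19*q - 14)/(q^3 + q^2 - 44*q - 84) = (q + 1)/(q + 6)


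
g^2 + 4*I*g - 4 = (g + 2*I)^2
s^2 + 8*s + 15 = (s + 3)*(s + 5)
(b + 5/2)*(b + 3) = b^2 + 11*b/2 + 15/2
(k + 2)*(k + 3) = k^2 + 5*k + 6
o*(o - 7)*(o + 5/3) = o^3 - 16*o^2/3 - 35*o/3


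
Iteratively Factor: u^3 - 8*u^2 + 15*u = (u)*(u^2 - 8*u + 15) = u*(u - 5)*(u - 3)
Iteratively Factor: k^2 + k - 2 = (k - 1)*(k + 2)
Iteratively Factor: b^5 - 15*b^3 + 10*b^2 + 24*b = (b - 3)*(b^4 + 3*b^3 - 6*b^2 - 8*b) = (b - 3)*(b - 2)*(b^3 + 5*b^2 + 4*b) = (b - 3)*(b - 2)*(b + 1)*(b^2 + 4*b) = b*(b - 3)*(b - 2)*(b + 1)*(b + 4)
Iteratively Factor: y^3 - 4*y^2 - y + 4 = (y - 1)*(y^2 - 3*y - 4) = (y - 4)*(y - 1)*(y + 1)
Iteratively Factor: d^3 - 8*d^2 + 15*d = (d)*(d^2 - 8*d + 15) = d*(d - 5)*(d - 3)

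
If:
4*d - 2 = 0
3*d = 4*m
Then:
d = 1/2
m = 3/8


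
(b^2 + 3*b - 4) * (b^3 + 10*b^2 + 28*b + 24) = b^5 + 13*b^4 + 54*b^3 + 68*b^2 - 40*b - 96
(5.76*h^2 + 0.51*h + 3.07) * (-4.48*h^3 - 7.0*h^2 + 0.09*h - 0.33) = -25.8048*h^5 - 42.6048*h^4 - 16.8052*h^3 - 23.3449*h^2 + 0.108*h - 1.0131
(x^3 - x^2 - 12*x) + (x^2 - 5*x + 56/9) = x^3 - 17*x + 56/9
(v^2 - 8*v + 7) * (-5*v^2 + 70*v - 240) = -5*v^4 + 110*v^3 - 835*v^2 + 2410*v - 1680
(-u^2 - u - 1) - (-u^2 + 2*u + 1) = -3*u - 2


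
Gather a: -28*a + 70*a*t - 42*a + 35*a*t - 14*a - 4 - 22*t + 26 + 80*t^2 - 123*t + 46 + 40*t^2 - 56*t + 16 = a*(105*t - 84) + 120*t^2 - 201*t + 84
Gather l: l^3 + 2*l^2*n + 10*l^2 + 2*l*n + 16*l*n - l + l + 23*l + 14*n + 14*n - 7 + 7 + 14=l^3 + l^2*(2*n + 10) + l*(18*n + 23) + 28*n + 14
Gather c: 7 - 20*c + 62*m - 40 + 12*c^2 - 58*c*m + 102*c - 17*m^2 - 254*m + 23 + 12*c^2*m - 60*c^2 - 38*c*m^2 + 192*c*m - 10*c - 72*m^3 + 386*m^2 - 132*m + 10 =c^2*(12*m - 48) + c*(-38*m^2 + 134*m + 72) - 72*m^3 + 369*m^2 - 324*m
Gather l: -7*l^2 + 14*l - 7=-7*l^2 + 14*l - 7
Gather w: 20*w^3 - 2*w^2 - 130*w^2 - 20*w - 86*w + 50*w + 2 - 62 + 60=20*w^3 - 132*w^2 - 56*w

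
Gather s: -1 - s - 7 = -s - 8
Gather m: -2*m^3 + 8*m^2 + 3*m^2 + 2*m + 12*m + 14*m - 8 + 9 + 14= -2*m^3 + 11*m^2 + 28*m + 15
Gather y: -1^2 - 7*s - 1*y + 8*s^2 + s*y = 8*s^2 - 7*s + y*(s - 1) - 1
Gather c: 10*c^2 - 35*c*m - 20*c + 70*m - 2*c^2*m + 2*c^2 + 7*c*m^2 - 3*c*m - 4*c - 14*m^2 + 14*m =c^2*(12 - 2*m) + c*(7*m^2 - 38*m - 24) - 14*m^2 + 84*m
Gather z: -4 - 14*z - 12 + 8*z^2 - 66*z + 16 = 8*z^2 - 80*z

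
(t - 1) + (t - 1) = 2*t - 2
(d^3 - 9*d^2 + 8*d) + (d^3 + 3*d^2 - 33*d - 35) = 2*d^3 - 6*d^2 - 25*d - 35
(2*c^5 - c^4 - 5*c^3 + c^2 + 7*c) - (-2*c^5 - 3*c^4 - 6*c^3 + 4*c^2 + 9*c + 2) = 4*c^5 + 2*c^4 + c^3 - 3*c^2 - 2*c - 2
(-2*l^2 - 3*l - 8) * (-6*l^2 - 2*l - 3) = 12*l^4 + 22*l^3 + 60*l^2 + 25*l + 24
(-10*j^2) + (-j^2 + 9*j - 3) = -11*j^2 + 9*j - 3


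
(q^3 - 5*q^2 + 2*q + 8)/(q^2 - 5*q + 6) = (q^2 - 3*q - 4)/(q - 3)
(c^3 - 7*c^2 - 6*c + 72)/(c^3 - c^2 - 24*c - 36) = (c - 4)/(c + 2)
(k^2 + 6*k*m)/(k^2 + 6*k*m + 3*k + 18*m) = k/(k + 3)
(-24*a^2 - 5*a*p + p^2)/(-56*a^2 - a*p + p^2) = (3*a + p)/(7*a + p)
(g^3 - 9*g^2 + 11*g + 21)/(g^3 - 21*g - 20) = (g^2 - 10*g + 21)/(g^2 - g - 20)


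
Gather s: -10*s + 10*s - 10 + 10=0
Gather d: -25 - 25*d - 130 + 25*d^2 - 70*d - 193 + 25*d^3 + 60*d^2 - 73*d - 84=25*d^3 + 85*d^2 - 168*d - 432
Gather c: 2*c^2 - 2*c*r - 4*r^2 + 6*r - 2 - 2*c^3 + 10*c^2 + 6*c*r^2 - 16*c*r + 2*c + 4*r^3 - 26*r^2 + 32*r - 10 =-2*c^3 + 12*c^2 + c*(6*r^2 - 18*r + 2) + 4*r^3 - 30*r^2 + 38*r - 12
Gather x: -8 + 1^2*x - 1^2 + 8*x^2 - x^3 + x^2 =-x^3 + 9*x^2 + x - 9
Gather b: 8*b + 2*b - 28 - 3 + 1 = 10*b - 30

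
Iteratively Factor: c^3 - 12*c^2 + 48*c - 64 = (c - 4)*(c^2 - 8*c + 16) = (c - 4)^2*(c - 4)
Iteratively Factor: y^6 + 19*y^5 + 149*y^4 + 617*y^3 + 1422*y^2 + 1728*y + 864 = (y + 3)*(y^5 + 16*y^4 + 101*y^3 + 314*y^2 + 480*y + 288) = (y + 3)*(y + 4)*(y^4 + 12*y^3 + 53*y^2 + 102*y + 72) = (y + 3)*(y + 4)^2*(y^3 + 8*y^2 + 21*y + 18) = (y + 2)*(y + 3)*(y + 4)^2*(y^2 + 6*y + 9) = (y + 2)*(y + 3)^2*(y + 4)^2*(y + 3)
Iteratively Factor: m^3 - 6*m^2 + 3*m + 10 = (m - 5)*(m^2 - m - 2) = (m - 5)*(m + 1)*(m - 2)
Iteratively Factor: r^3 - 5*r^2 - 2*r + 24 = (r - 4)*(r^2 - r - 6) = (r - 4)*(r + 2)*(r - 3)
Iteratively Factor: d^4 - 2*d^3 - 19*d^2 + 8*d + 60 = (d + 3)*(d^3 - 5*d^2 - 4*d + 20) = (d - 5)*(d + 3)*(d^2 - 4) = (d - 5)*(d - 2)*(d + 3)*(d + 2)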